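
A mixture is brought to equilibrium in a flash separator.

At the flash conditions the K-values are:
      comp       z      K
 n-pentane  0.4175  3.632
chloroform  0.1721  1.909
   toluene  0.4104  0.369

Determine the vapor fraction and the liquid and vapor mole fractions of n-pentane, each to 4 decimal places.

Let ψ = V/F and solve Σ zᵢ(Kᵢ−1)/(1+ψ(Kᵢ−1)) = 0.
Feasibility: ΣzᵢKᵢ = 1.9963, Σzᵢ/Kᵢ = 1.3173 — both > 1, two phases present.
Newton–Raphson from ψ = 0.5:
  ψ = 0.5000: g = 0.20370, g' = -0.9552 → ψ = 0.7133
  ψ = 0.7133: g = 0.00592, g' = -0.9420 → ψ = 0.7195
Converged at ψ = 0.7195.
Compositions from xᵢ = zᵢ/(1+ψ(Kᵢ−1)), yᵢ = Kᵢxᵢ:
  n-pentane: x = 0.1443, y = 0.5240
  chloroform: x = 0.1040, y = 0.1986
  toluene: x = 0.7517, y = 0.2774

ψ = 0.7195, x_n-pentane = 0.1443, y_n-pentane = 0.5240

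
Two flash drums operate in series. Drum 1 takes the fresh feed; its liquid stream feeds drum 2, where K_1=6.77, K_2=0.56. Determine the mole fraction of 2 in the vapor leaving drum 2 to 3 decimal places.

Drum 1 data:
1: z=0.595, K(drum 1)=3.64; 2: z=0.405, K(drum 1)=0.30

Drum 1:
Material balance + equilibrium reduce to Σ zᵢ(Kᵢ−1)/(1+ψ₁(Kᵢ−1)) = 0.
g(0) = ΣzᵢKᵢ − 1 = 1.287 and g(1) = 1 − Σzᵢ/Kᵢ = -0.513, so a root lies in (0, 1).
Newton iteration, ψ₁⁰ = 0.54:
  ψ₁ = 0.540: g = 0.1918, g' = -1.218 → ψ₁ = 0.698
  ψ₁ = 0.698: g = -0.0012, g' = -1.271 → ψ₁ = 0.697
Converged at ψ₁ = 0.697.
Drum-1 compositions:
  1: x = 0.210, y = 0.763
  2: x = 0.790, y = 0.237
Drum-2 feed = drum-1 liquid: z₂ = (0.2096, 0.7904).
Drum 2:
Binary case is linear: z₁(K₁−1)(1+ψ₂(K₂−1)) + z₂(K₂−1)(1+ψ₂(K₁−1)) = 0
⇒ ψ₂ = [z₁(K₁−1)+z₂(K₂−1)] / [−(K₁−1)(K₂−1)] = 0.8615/2.5388 = 0.339
  1: x = 0.071, y = 0.480
  2: x = 0.929, y = 0.520

y_2 (drum 2) = 0.520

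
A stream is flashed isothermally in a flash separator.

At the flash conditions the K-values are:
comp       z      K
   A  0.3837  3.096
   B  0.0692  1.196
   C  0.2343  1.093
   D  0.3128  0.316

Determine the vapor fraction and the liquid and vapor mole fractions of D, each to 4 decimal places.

ψ = 0.6342, x_D = 0.5525, y_D = 0.1746

Material balance + equilibrium reduce to Σ zᵢ(Kᵢ−1)/(1+ψ(Kᵢ−1)) = 0.
Check two-phase: ΣzᵢKᵢ = 1.6256 > 1 and Σzᵢ/Kᵢ = 1.3860 > 1, so g(0) = 0.6256 > 0 and g(1) = -0.3860 < 0.
Iterate (Newton) starting at ψ = 0.47:
  ψ = 0.4700: g = 0.12310, g' = -0.7497 → ψ = 0.6342
Converged at ψ = 0.6342.
Compositions from xᵢ = zᵢ/(1+ψ(Kᵢ−1)), yᵢ = Kᵢxᵢ:
  A: x = 0.1647, y = 0.5100
  B: x = 0.0615, y = 0.0736
  C: x = 0.2212, y = 0.2418
  D: x = 0.5525, y = 0.1746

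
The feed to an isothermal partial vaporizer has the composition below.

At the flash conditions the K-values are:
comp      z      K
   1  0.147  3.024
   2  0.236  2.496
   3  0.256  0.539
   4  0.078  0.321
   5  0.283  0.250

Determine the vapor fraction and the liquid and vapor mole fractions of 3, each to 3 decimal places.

Newton–Raphson from ψ = 0.5:
  ψ = 0.500: g = -0.2233, g' = -0.903 → ψ = 0.253
  ψ = 0.253: g = -0.0065, g' = -0.906 → ψ = 0.246
Converged at ψ = 0.246.
Compositions from xᵢ = zᵢ/(1+ψ(Kᵢ−1)), yᵢ = Kᵢxᵢ:
  1: x = 0.098, y = 0.297
  2: x = 0.173, y = 0.431
  3: x = 0.289, y = 0.156
  4: x = 0.094, y = 0.030
  5: x = 0.347, y = 0.087

ψ = 0.246, x_3 = 0.289, y_3 = 0.156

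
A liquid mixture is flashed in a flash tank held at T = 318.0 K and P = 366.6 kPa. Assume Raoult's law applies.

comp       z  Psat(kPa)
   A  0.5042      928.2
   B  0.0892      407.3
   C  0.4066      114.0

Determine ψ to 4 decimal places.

Raoult's law: Kᵢ = Pᵢˢᵃᵗ/P = Pᵢˢᵃᵗ/366.6.
  K_A = 928.2/366.6 = 2.531915, K_B = 407.3/366.6 = 1.111020, K_C = 114.0/366.6 = 0.310966
Newton iteration, ψ⁰ = 0.64:
  ψ = 0.6400: g = -0.10191, g' = -0.9204 → ψ = 0.5293
  ψ = 0.5293: g = -0.00508, g' = -0.8401 → ψ = 0.5232
Converged at ψ = 0.5232.

ψ = 0.5232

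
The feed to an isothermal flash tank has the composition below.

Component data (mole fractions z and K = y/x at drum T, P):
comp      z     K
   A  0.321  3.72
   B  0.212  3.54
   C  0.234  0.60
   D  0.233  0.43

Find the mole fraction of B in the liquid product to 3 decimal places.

Material balance + equilibrium reduce to Σ zᵢ(Kᵢ−1)/(1+V/F(Kᵢ−1)) = 0.
Check two-phase: ΣzᵢKᵢ = 2.185 > 1 and Σzᵢ/Kᵢ = 1.078 > 1, so g(0) = 1.185 > 0 and g(1) = -0.078 < 0.
Iterate (Newton) starting at V/F = 0.5:
  V/F = 0.500: g = 0.3044, g' = -0.898 → V/F = 0.839
  V/F = 0.839: g = 0.0427, g' = -0.723 → V/F = 0.898
  V/F = 0.898: g = -0.0003, g' = -0.736 → V/F = 0.897
Converged at V/F = 0.897.
Compositions from xᵢ = zᵢ/(1+V/F(Kᵢ−1)), yᵢ = Kᵢxᵢ:
  A: x = 0.093, y = 0.347
  B: x = 0.065, y = 0.229
  C: x = 0.365, y = 0.219
  D: x = 0.477, y = 0.205

x_B = 0.065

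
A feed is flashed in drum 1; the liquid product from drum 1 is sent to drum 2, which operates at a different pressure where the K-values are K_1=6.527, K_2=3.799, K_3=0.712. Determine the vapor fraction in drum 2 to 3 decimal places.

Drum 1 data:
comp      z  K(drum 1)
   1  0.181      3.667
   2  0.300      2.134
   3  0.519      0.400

V/F (drum 2) = 0.739

Drum 1:
Newton iteration, ψ₁⁰ = 0.5:
  ψ₁ = 0.500: g = -0.0209, g' = -0.775 → ψ₁ = 0.473
Converged at ψ₁ = 0.473.
Drum-1 compositions:
  1: x = 0.080, y = 0.293
  2: x = 0.195, y = 0.417
  3: x = 0.725, y = 0.290
Drum-2 feed = drum-1 liquid: z₂ = (0.0800, 0.1952, 0.7247).
Drum 2:
Let ψ₂ = V/F and solve Σ zᵢ(Kᵢ−1)/(1+ψ₂(Kᵢ−1)) = 0.
Feasibility: ΣzᵢKᵢ = 1.780, Σzᵢ/Kᵢ = 1.082 — both > 1, two phases present.
Newton–Raphson from ψ₂ = 0.5:
  ψ₂ = 0.500: g = 0.1014, g' = -0.520 → ψ₂ = 0.695
  ψ₂ = 0.695: g = 0.0160, g' = -0.375 → ψ₂ = 0.738
  ψ₂ = 0.738: g = 0.0004, g' = -0.355 → ψ₂ = 0.739
Converged at ψ₂ = 0.739.
  1: x = 0.016, y = 0.103
  2: x = 0.064, y = 0.242
  3: x = 0.921, y = 0.655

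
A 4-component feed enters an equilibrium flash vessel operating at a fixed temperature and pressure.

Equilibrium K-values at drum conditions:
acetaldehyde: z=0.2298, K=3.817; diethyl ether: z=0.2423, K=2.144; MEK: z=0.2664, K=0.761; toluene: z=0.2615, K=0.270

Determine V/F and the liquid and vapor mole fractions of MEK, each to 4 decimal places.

Rachford–Rice: g(V/F) = Σ zᵢ(Kᵢ−1)/(1+V/F(Kᵢ−1)) = 0.
Feasibility: ΣzᵢKᵢ = 1.6700, Σzᵢ/Kᵢ = 1.4918 — both > 1, two phases present.
Newton–Raphson from V/F = 0.61:
  V/F = 0.6100: g = -0.01728, g' = -0.8305 → V/F = 0.5892
  V/F = 0.5892: g = -0.00011, g' = -0.8206 → V/F = 0.5891
Converged at V/F = 0.5891.
Compositions from xᵢ = zᵢ/(1+V/F(Kᵢ−1)), yᵢ = Kᵢxᵢ:
  acetaldehyde: x = 0.0864, y = 0.3298
  diethyl ether: x = 0.1448, y = 0.3103
  MEK: x = 0.3101, y = 0.2359
  toluene: x = 0.4588, y = 0.1239

V/F = 0.5891, x_MEK = 0.3101, y_MEK = 0.2359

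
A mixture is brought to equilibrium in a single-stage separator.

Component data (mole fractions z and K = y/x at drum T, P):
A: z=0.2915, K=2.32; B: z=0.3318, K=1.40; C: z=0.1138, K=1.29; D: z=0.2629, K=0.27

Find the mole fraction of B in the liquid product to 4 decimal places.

x_B = 0.2665

Rachford–Rice: g(ψ) = Σ zᵢ(Kᵢ−1)/(1+ψ(Kᵢ−1)) = 0.
Feasibility: ΣzᵢKᵢ = 1.3586, Σzᵢ/Kᵢ = 1.4246 — both > 1, two phases present.
Newton iteration, ψ⁰ = 0.5:
  ψ = 0.5000: g = 0.06899, g' = -0.5759 → ψ = 0.6198
  ψ = 0.6198: g = -0.00453, g' = -0.6619 → ψ = 0.6129
Converged at ψ = 0.6129.
Compositions from xᵢ = zᵢ/(1+ψ(Kᵢ−1)), yᵢ = Kᵢxᵢ:
  A: x = 0.1611, y = 0.3738
  B: x = 0.2665, y = 0.3731
  C: x = 0.0966, y = 0.1246
  D: x = 0.4758, y = 0.1285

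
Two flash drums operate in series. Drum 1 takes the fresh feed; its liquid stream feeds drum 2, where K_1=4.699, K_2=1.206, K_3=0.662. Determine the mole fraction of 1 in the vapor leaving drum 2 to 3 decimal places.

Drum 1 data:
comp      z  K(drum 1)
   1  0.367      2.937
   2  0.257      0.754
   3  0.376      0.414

Drum 1:
Rachford–Rice: g(ψ₁) = Σ zᵢ(Kᵢ−1)/(1+ψ₁(Kᵢ−1)) = 0.
Check two-phase: ΣzᵢKᵢ = 1.427 > 1 and Σzᵢ/Kᵢ = 1.374 > 1, so g(0) = 0.427 > 0 and g(1) = -0.374 < 0.
Iterate (Newton) starting at ψ₁ = 0.57:
  ψ₁ = 0.570: g = -0.0665, g' = -0.623 → ψ₁ = 0.463
  ψ₁ = 0.463: g = 0.0009, g' = -0.646 → ψ₁ = 0.465
Converged at ψ₁ = 0.465.
Drum-1 compositions:
  1: x = 0.193, y = 0.567
  2: x = 0.290, y = 0.219
  3: x = 0.517, y = 0.214
Drum-2 feed = drum-1 liquid: z₂ = (0.1932, 0.2902, 0.5167).
Drum 2:
Iterate (Newton) starting at ψ₂ = 0.5:
  ψ₂ = 0.500: g = 0.0948, g' = -0.421 → ψ₂ = 0.725
  ψ₂ = 0.725: g = 0.0147, g' = -0.308 → ψ₂ = 0.773
  ψ₂ = 0.773: g = 0.0003, g' = -0.295 → ψ₂ = 0.774
Converged at ψ₂ = 0.774.
  1: x = 0.050, y = 0.235
  2: x = 0.250, y = 0.302
  3: x = 0.700, y = 0.463

y_1 (drum 2) = 0.235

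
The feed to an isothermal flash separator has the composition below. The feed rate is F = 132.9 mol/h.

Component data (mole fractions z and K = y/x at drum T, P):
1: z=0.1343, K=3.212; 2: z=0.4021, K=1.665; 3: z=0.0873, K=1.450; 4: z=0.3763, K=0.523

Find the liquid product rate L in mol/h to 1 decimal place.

Rachford–Rice: g(β) = Σ zᵢ(Kᵢ−1)/(1+β(Kᵢ−1)) = 0.
g(0) = ΣzᵢKᵢ − 1 = 0.4243 and g(1) = 1 − Σzᵢ/Kᵢ = -0.0630, so a root lies in (0, 1).
Newton–Raphson from β = 0.59:
  β = 0.5900: g = 0.10217, g' = -0.3923 → β = 0.8505
  β = 0.8505: g = 0.00030, g' = -0.4033 → β = 0.8512
Converged at β = 0.8512.
Then V = β·F = 0.8512·132.9 = 113.1 mol/h and L = F − V = 19.8 mol/h.

L = 19.8 mol/h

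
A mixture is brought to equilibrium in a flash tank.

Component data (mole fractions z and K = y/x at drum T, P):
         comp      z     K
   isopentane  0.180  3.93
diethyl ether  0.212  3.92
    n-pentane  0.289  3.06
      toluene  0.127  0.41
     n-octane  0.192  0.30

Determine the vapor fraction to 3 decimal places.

Newton–Raphson from ψ = 0.67:
  ψ = 0.670: g = 0.2605, g' = -1.054 → ψ = 0.917
  ψ = 0.917: g = -0.0214, g' = -1.338 → ψ = 0.901
Converged at ψ = 0.901.

ψ = 0.901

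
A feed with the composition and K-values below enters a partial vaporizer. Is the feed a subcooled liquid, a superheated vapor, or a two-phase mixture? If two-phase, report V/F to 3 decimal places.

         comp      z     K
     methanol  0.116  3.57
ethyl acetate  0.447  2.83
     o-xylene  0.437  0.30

ΣzᵢKᵢ = 1.810; Σzᵢ/Kᵢ = 1.647.
Both exceed 1, so a two-phase solution exists.
Let ψ = V/F and solve Σ zᵢ(Kᵢ−1)/(1+ψ(Kᵢ−1)) = 0.
Newton iteration, ψ⁰ = 0.5:
  ψ = 0.500: g = 0.0870, g' = -1.062 → ψ = 0.582
  ψ = 0.582: g = -0.0006, g' = -1.084 → ψ = 0.581
Converged at ψ = 0.581.

two-phase, V/F = 0.581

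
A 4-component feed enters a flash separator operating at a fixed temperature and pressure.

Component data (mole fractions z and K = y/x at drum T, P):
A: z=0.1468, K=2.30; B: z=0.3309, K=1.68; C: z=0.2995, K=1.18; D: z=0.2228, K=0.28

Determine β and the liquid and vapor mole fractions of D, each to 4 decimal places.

β = 0.6609, x_D = 0.4251, y_D = 0.1190

Rachford–Rice: g(β) = Σ zᵢ(Kᵢ−1)/(1+β(Kᵢ−1)) = 0.
Feasibility: ΣzᵢKᵢ = 1.3093, Σzᵢ/Kᵢ = 1.3103 — both > 1, two phases present.
Newton–Raphson from β = 0.5:
  β = 0.5000: g = 0.08239, g' = -0.4665 → β = 0.6766
  β = 0.6766: g = -0.00910, g' = -0.5889 → β = 0.6612
  β = 0.6612: g = -0.00012, g' = -0.5730 → β = 0.6609
Converged at β = 0.6609.
Compositions from xᵢ = zᵢ/(1+β(Kᵢ−1)), yᵢ = Kᵢxᵢ:
  A: x = 0.0790, y = 0.1816
  B: x = 0.2283, y = 0.3835
  C: x = 0.2677, y = 0.3158
  D: x = 0.4251, y = 0.1190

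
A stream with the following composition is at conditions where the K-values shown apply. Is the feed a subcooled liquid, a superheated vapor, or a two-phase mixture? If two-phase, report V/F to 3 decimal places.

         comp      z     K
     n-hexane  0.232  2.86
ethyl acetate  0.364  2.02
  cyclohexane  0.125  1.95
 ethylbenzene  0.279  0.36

ΣzᵢKᵢ = 1.743; Σzᵢ/Kᵢ = 1.100.
Both exceed 1, so a two-phase solution exists.
Iterate (Newton) starting at ψ = 0.43:
  ψ = 0.430: g = 0.3358, g' = -0.705 → ψ = 0.906
  ψ = 0.906: g = -0.0077, g' = -0.894 → ψ = 0.898
Converged at ψ = 0.898.

two-phase, V/F = 0.898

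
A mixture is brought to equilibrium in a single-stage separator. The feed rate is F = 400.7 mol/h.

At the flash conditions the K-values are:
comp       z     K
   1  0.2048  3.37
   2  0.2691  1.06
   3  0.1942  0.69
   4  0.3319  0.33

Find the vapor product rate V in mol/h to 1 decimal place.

V = 93.5 mol/h

Let ψ = V/F and solve Σ zᵢ(Kᵢ−1)/(1+ψ(Kᵢ−1)) = 0.
Feasibility: ΣzᵢKᵢ = 1.2189, Σzᵢ/Kᵢ = 1.6018 — both > 1, two phases present.
Iterate (Newton) starting at ψ = 0.5:
  ψ = 0.5000: g = -0.16782, g' = -0.6049 → ψ = 0.2226
  ψ = 0.2226: g = 0.00769, g' = -0.7213 → ψ = 0.2332
  ψ = 0.2332: g = 0.00007, g' = -0.7090 → ψ = 0.2333
Converged at ψ = 0.2333.
Then V = ψ·F = 0.2333·400.7 = 93.5 mol/h and L = F − V = 307.2 mol/h.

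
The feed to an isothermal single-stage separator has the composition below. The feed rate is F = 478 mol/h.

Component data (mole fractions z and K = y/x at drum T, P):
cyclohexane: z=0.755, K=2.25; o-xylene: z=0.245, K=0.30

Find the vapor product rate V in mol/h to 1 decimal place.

Rachford–Rice: g(ψ) = Σ zᵢ(Kᵢ−1)/(1+ψ(Kᵢ−1)) = 0.
Feasibility: ΣzᵢKᵢ = 1.772, Σzᵢ/Kᵢ = 1.152 — both > 1, two phases present.
Binary case is linear: z₁(K₁−1)(1+ψ(K₂−1)) + z₂(K₂−1)(1+ψ(K₁−1)) = 0
⇒ ψ = [z₁(K₁−1)+z₂(K₂−1)] / [−(K₁−1)(K₂−1)] = 0.7722/0.8750 = 0.883
Then V = ψ·F = 0.8826·478 = 421.9 mol/h and L = F − V = 56.1 mol/h.

V = 421.9 mol/h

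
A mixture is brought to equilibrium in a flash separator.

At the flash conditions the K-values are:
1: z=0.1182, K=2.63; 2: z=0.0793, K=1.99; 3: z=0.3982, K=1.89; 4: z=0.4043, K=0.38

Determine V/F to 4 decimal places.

V/F = 0.5660

Rachford–Rice: g(V/F) = Σ zᵢ(Kᵢ−1)/(1+V/F(Kᵢ−1)) = 0.
g(0) = ΣzᵢKᵢ − 1 = 0.3749 and g(1) = 1 − Σzᵢ/Kᵢ = -0.3594, so a root lies in (0, 1).
Iterate (Newton) starting at V/F = 0.5:
  V/F = 0.5000: g = 0.04064, g' = -0.6076 → V/F = 0.5669
  V/F = 0.5669: g = -0.00054, g' = -0.6256 → V/F = 0.5660
Converged at V/F = 0.5660.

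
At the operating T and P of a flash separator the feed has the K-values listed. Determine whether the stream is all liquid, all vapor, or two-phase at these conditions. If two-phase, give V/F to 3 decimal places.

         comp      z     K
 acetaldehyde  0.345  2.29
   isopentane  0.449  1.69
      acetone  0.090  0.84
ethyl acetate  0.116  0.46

ΣzᵢKᵢ = 1.678; Σzᵢ/Kᵢ = 0.776.
Since Σzᵢ/Kᵢ < 1 the mixture is above its dew point — single vapor phase.

all vapor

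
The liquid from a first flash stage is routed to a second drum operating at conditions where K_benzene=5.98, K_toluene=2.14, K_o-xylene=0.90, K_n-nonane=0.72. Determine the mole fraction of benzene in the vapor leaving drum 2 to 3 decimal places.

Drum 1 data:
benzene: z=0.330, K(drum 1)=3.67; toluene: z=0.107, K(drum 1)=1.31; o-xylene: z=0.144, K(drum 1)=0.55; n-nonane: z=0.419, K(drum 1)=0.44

Drum 1:
Material balance + equilibrium reduce to Σ zᵢ(Kᵢ−1)/(1+ψ₁(Kᵢ−1)) = 0.
Feasibility: ΣzᵢKᵢ = 1.615, Σzᵢ/Kᵢ = 1.386 — both > 1, two phases present.
Iterate (Newton) starting at ψ₁ = 0.56:
  ψ₁ = 0.560: g = -0.0471, g' = -0.716 → ψ₁ = 0.494
  ψ₁ = 0.494: g = 0.0008, g' = -0.744 → ψ₁ = 0.495
Converged at ψ₁ = 0.495.
Drum-1 compositions:
  benzene: x = 0.142, y = 0.521
  toluene: x = 0.093, y = 0.122
  o-xylene: x = 0.185, y = 0.102
  n-nonane: x = 0.580, y = 0.255
Drum-2 feed = drum-1 liquid: z₂ = (0.1421, 0.0928, 0.1853, 0.5799).
Drum 2:
Material balance + equilibrium reduce to Σ zᵢ(Kᵢ−1)/(1+ψ₂(Kᵢ−1)) = 0.
Check two-phase: ΣzᵢKᵢ = 1.632 > 1 and Σzᵢ/Kᵢ = 1.078 > 1, so g(0) = 0.632 > 0 and g(1) = -0.078 < 0.
Newton iteration, ψ₂⁰ = 0.5:
  ψ₂ = 0.500: g = 0.0618, g' = -0.402 → ψ₂ = 0.654
  ψ₂ = 0.654: g = 0.0083, g' = -0.304 → ψ₂ = 0.681
  ψ₂ = 0.681: g = 0.0002, g' = -0.292 → ψ₂ = 0.682
Converged at ψ₂ = 0.682.
  benzene: x = 0.032, y = 0.193
  toluene: x = 0.052, y = 0.112
  o-xylene: x = 0.199, y = 0.179
  n-nonane: x = 0.717, y = 0.516

y_benzene (drum 2) = 0.193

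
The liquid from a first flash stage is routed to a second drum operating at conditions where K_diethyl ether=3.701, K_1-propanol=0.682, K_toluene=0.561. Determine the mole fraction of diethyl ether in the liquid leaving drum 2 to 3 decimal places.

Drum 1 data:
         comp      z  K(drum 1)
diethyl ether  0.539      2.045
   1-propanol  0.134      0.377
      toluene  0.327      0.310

x_diethyl ether (drum 2) = 0.131

Drum 1:
Material balance + equilibrium reduce to Σ zᵢ(Kᵢ−1)/(1+ψ₁(Kᵢ−1)) = 0.
Check two-phase: ΣzᵢKᵢ = 1.254 > 1 and Σzᵢ/Kᵢ = 1.674 > 1, so g(0) = 0.254 > 0 and g(1) = -0.674 < 0.
Iterate (Newton) starting at ψ₁ = 0.47:
  ψ₁ = 0.470: g = -0.0742, g' = -0.710 → ψ₁ = 0.365
  ψ₁ = 0.365: g = -0.0022, g' = -0.674 → ψ₁ = 0.362
Converged at ψ₁ = 0.362.
Drum-1 compositions:
  diethyl ether: x = 0.391, y = 0.800
  1-propanol: x = 0.173, y = 0.065
  toluene: x = 0.436, y = 0.135
Drum-2 feed = drum-1 liquid: z₂ = (0.3910, 0.1730, 0.4359).
Drum 2:
Newton–Raphson from ψ₂ = 0.5:
  ψ₂ = 0.500: g = 0.1387, g' = -0.679 → ψ₂ = 0.704
  ψ₂ = 0.704: g = 0.0160, g' = -0.544 → ψ₂ = 0.734
Converged at ψ₂ = 0.734.
  diethyl ether: x = 0.131, y = 0.485
  1-propanol: x = 0.226, y = 0.154
  toluene: x = 0.643, y = 0.361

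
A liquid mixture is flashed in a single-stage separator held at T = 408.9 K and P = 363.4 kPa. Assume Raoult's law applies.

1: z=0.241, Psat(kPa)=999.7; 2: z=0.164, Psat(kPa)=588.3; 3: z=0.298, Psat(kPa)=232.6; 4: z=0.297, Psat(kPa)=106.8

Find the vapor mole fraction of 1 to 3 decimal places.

y_1 = 0.454

Raoult's law: Kᵢ = Pᵢˢᵃᵗ/P = Pᵢˢᵃᵗ/363.4.
  K_1 = 999.7/363.4 = 2.75096, K_2 = 588.3/363.4 = 1.61888, K_3 = 232.6/363.4 = 0.64007, K_4 = 106.8/363.4 = 0.29389
Rachford–Rice: g(ψ) = Σ zᵢ(Kᵢ−1)/(1+ψ(Kᵢ−1)) = 0.
Check two-phase: ΣzᵢKᵢ = 1.207 > 1 and Σzᵢ/Kᵢ = 1.665 > 1, so g(0) = 0.207 > 0 and g(1) = -0.665 < 0.
Newton–Raphson from ψ = 0.43:
  ψ = 0.430: g = -0.1072, g' = -0.639 → ψ = 0.262
  ψ = 0.262: g = 0.0007, g' = -0.664 → ψ = 0.263
Converged at ψ = 0.263.
Compositions from xᵢ = zᵢ/(1+ψ(Kᵢ−1)), yᵢ = Kᵢxᵢ:
  1: x = 0.165, y = 0.454
  2: x = 0.141, y = 0.228
  3: x = 0.329, y = 0.211
  4: x = 0.365, y = 0.107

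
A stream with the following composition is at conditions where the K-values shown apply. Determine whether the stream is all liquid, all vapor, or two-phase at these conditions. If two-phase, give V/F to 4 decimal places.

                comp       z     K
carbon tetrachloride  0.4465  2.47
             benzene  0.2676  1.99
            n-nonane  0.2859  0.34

ΣzᵢKᵢ = 1.7326; Σzᵢ/Kᵢ = 1.1561.
Both exceed 1, so a two-phase solution exists.
Let ψ = V/F and solve Σ zᵢ(Kᵢ−1)/(1+ψ(Kᵢ−1)) = 0.
Iterate (Newton) starting at ψ = 0.64:
  ψ = 0.6400: g = 0.17367, g' = -0.7277 → ψ = 0.8787
  ψ = 0.8787: g = -0.02108, g' = -0.9644 → ψ = 0.8568
  ψ = 0.8568: g = -0.00044, g' = -0.9254 → ψ = 0.8563
Converged at ψ = 0.8563.

two-phase, V/F = 0.8563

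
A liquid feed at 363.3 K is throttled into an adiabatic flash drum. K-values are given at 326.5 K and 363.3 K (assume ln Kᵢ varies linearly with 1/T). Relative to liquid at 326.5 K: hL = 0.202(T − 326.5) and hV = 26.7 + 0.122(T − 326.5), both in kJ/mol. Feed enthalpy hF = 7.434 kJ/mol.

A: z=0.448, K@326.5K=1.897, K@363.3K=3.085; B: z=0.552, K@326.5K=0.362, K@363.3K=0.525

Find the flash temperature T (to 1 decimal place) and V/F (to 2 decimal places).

T = 333.4 K, V/F = 0.23

Adiabatic flash: solve Rachford–Rice at each trial T, then check hF = ψ·hV(T) + (1−ψ)·hL(T).
  T = 326.5 K: K = (1.897, 0.362), RR gives ψ = 0.087, H_out = 2.318 kJ/mol
  T = 363.3 K: K = (3.085, 0.525), RR gives ψ = 0.678, H_out = 23.550 kJ/mol
  T = 344.9 K: K = (2.451, 0.440), RR gives ψ = 0.420, H_out = 14.310 kJ/mol
  T = 335.7 K: K = (2.164, 0.400), RR gives ψ = 0.273, H_out = 8.939 kJ/mol
  T = 331.1 K: K = (2.028, 0.381), RR gives ψ = 0.187, H_out = 5.843 kJ/mol
  T = 333.4 K: K = (2.095, 0.391), RR gives ψ = 0.231, H_out = 7.436 kJ/mol
Linear interpolation between T = 331.1 (H_out = 5.843) and T = 333.4 (H_out = 7.436) on hF = 7.434 gives T ≈ 333.4 K, at which ψ = 0.23.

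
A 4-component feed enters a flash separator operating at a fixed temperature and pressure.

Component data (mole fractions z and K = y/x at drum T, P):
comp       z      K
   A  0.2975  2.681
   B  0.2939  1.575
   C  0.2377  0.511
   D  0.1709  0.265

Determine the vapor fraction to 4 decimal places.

ψ = 0.5781

Rachford–Rice: g(ψ) = Σ zᵢ(Kᵢ−1)/(1+ψ(Kᵢ−1)) = 0.
g(0) = ΣzᵢKᵢ − 1 = 0.4272 and g(1) = 1 − Σzᵢ/Kᵢ = -0.4076, so a root lies in (0, 1).
Newton iteration, ψ⁰ = 0.5:
  ψ = 0.5000: g = 0.05053, g' = -0.6372 → ψ = 0.5793
  ψ = 0.5793: g = -0.00080, g' = -0.6611 → ψ = 0.5781
Converged at ψ = 0.5781.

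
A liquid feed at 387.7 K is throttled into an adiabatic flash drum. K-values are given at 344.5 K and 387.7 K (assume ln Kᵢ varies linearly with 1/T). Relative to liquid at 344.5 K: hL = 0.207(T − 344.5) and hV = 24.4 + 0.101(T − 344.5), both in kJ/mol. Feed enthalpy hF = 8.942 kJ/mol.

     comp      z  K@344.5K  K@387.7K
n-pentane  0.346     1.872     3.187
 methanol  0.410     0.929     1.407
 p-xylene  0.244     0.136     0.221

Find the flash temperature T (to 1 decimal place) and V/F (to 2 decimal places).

T = 352.2 K, V/F = 0.31

Adiabatic flash: solve Rachford–Rice at each trial T, then check hF = ψ·hV(T) + (1−ψ)·hL(T).
  T = 344.5 K: K = (1.872, 0.929, 0.136), RR gives ψ = 0.139, H_out = 3.397 kJ/mol
  T = 387.7 K: K = (3.187, 1.407, 0.221), RR gives ψ = 0.711, H_out = 23.026 kJ/mol
  T = 366.1 K: K = (2.481, 1.157, 0.176), RR gives ψ = 0.516, H_out = 15.889 kJ/mol
  T = 355.3 K: K = (2.164, 1.040, 0.155), RR gives ψ = 0.367, H_out = 10.765 kJ/mol
  T = 349.9 K: K = (2.015, 0.984, 0.145), RR gives ψ = 0.266, H_out = 7.462 kJ/mol
  T = 352.6 K: K = (2.089, 1.012, 0.150), RR gives ψ = 0.319, H_out = 9.193 kJ/mol
  T = 351.2 K: K = (2.051, 0.997, 0.148), RR gives ψ = 0.293, H_out = 8.317 kJ/mol
Linear interpolation between T = 351.2 (H_out = 8.317) and T = 352.6 (H_out = 9.193) on hF = 8.942 gives T ≈ 352.2 K, at which ψ = 0.31.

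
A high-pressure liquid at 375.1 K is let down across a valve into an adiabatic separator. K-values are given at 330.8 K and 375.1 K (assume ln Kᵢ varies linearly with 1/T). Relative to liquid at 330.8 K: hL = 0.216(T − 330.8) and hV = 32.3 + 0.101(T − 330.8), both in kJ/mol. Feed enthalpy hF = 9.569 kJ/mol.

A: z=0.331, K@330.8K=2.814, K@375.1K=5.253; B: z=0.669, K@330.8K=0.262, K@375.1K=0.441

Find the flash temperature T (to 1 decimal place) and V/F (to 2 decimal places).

Adiabatic flash: solve Rachford–Rice at each trial T, then check hF = ψ·hV(T) + (1−ψ)·hL(T).
  T = 330.8 K: K = (2.814, 0.262), RR gives ψ = 0.080, H_out = 2.575 kJ/mol
  T = 375.1 K: K = (5.253, 0.441), RR gives ψ = 0.435, H_out = 21.399 kJ/mol
  T = 353.0 K: K = (3.924, 0.346), RR gives ψ = 0.277, H_out = 13.037 kJ/mol
  T = 341.9 K: K = (3.341, 0.302), RR gives ψ = 0.189, H_out = 8.249 kJ/mol
  T = 347.4 K: K = (3.622, 0.323), RR gives ψ = 0.234, H_out = 10.701 kJ/mol
  T = 344.6 K: K = (3.477, 0.313), RR gives ψ = 0.211, H_out = 9.476 kJ/mol
  T = 346.0 K: K = (3.549, 0.318), RR gives ψ = 0.223, H_out = 10.094 kJ/mol
Linear interpolation between T = 344.6 (H_out = 9.476) and T = 346.0 (H_out = 10.094) on hF = 9.569 gives T ≈ 344.8 K, at which ψ = 0.21.

T = 344.8 K, V/F = 0.21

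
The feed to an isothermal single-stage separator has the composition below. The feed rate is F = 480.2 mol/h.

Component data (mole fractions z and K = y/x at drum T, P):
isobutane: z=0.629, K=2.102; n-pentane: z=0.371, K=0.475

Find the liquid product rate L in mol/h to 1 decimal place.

Material balance + equilibrium reduce to Σ zᵢ(Kᵢ−1)/(1+ψ(Kᵢ−1)) = 0.
Feasibility: ΣzᵢKᵢ = 1.498, Σzᵢ/Kᵢ = 1.080 — both > 1, two phases present.
Binary case is linear: z₁(K₁−1)(1+ψ(K₂−1)) + z₂(K₂−1)(1+ψ(K₁−1)) = 0
⇒ ψ = [z₁(K₁−1)+z₂(K₂−1)] / [−(K₁−1)(K₂−1)] = 0.4984/0.5786 = 0.861
Then V = ψ·F = 0.8614·480.2 = 413.7 mol/h and L = F − V = 66.5 mol/h.

L = 66.5 mol/h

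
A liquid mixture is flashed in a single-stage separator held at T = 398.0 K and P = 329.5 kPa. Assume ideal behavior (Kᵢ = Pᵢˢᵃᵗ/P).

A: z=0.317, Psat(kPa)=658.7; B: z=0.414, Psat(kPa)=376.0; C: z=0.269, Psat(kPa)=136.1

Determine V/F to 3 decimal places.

V/F = 0.623

Raoult's law: Kᵢ = Pᵢˢᵃᵗ/P = Pᵢˢᵃᵗ/329.5.
  K_A = 658.7/329.5 = 1.99909, K_B = 376.0/329.5 = 1.14112, K_C = 136.1/329.5 = 0.41305
Material balance + equilibrium reduce to Σ zᵢ(Kᵢ−1)/(1+V/F(Kᵢ−1)) = 0.
Check two-phase: ΣzᵢKᵢ = 1.217 > 1 and Σzᵢ/Kᵢ = 1.173 > 1, so g(0) = 0.217 > 0 and g(1) = -0.173 < 0.
Newton iteration, V/F⁰ = 0.64:
  V/F = 0.640: g = -0.0061, g' = -0.362 → V/F = 0.623
Converged at V/F = 0.623.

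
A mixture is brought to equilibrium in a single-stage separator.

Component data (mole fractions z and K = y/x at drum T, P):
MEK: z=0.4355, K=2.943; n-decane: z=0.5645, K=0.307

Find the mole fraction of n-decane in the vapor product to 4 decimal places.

y_n-decane = 0.2263

Binary case is linear: z₁(K₁−1)(1+ψ(K₂−1)) + z₂(K₂−1)(1+ψ(K₁−1)) = 0
⇒ ψ = [z₁(K₁−1)+z₂(K₂−1)] / [−(K₁−1)(K₂−1)] = 0.45498/1.34650 = 0.3379
Compositions from xᵢ = zᵢ/(1+ψ(Kᵢ−1)), yᵢ = Kᵢxᵢ:
  MEK: x = 0.2629, y = 0.7737
  n-decane: x = 0.7371, y = 0.2263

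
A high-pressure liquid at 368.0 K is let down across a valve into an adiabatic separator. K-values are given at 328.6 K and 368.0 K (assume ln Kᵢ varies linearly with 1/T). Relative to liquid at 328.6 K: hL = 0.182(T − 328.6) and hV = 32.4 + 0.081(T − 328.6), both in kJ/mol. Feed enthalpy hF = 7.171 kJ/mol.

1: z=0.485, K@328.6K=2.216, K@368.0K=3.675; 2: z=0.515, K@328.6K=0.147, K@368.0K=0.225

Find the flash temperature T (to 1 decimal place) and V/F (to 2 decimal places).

Adiabatic flash: solve Rachford–Rice at each trial T, then check hF = ψ·hV(T) + (1−ψ)·hL(T).
  T = 328.6 K: K = (2.216, 0.147), RR gives ψ = 0.145, H_out = 4.700 kJ/mol
  T = 368.0 K: K = (3.675, 0.225), RR gives ψ = 0.433, H_out = 19.485 kJ/mol
  T = 348.3 K: K = (2.895, 0.184), RR gives ψ = 0.323, H_out = 13.396 kJ/mol
  T = 338.5 K: K = (2.544, 0.165), RR gives ψ = 0.247, H_out = 9.572 kJ/mol
  T = 333.6 K: K = (2.379, 0.156), RR gives ψ = 0.201, H_out = 7.324 kJ/mol
  T = 331.1 K: K = (2.296, 0.151), RR gives ψ = 0.174, H_out = 6.060 kJ/mol
  T = 332.4 K: K = (2.339, 0.154), RR gives ψ = 0.189, H_out = 6.728 kJ/mol
Linear interpolation between T = 332.4 (H_out = 6.728) and T = 333.6 (H_out = 7.324) on hF = 7.171 gives T ≈ 333.3 K, at which ψ = 0.20.

T = 333.3 K, V/F = 0.20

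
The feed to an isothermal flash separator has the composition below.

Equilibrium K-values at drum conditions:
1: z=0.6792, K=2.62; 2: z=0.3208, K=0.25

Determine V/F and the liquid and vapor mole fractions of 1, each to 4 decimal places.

V/F = 0.7076, x_1 = 0.3165, y_1 = 0.8291

Material balance + equilibrium reduce to Σ zᵢ(Kᵢ−1)/(1+V/F(Kᵢ−1)) = 0.
g(0) = ΣzᵢKᵢ − 1 = 0.8597 and g(1) = 1 − Σzᵢ/Kᵢ = -0.5424, so a root lies in (0, 1).
Binary case is linear: z₁(K₁−1)(1+V/F(K₂−1)) + z₂(K₂−1)(1+V/F(K₁−1)) = 0
⇒ V/F = [z₁(K₁−1)+z₂(K₂−1)] / [−(K₁−1)(K₂−1)] = 0.85970/1.21500 = 0.7076
Compositions from xᵢ = zᵢ/(1+V/F(Kᵢ−1)), yᵢ = Kᵢxᵢ:
  1: x = 0.3165, y = 0.8291
  2: x = 0.6835, y = 0.1709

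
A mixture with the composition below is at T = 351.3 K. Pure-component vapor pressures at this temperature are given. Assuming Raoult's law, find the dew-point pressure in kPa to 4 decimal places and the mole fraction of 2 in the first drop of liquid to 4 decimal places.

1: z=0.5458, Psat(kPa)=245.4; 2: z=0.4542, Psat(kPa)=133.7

At the dew point ψ → 1, so Σzᵢ/Kᵢ = 1 with Kᵢ = Pᵢˢᵃᵗ/P ⇒ 1/P = Σzᵢ/Pᵢˢᵃᵗ.
1/P = 0.5458/245.4 + 0.4542/133.7 = 0.0056213 ⇒ P = 177.8954 kPa
xᵢ = zᵢP/Pᵢˢᵃᵗ ⇒ x_2 = 0.4542·177.8954/133.7 = 0.6043

Pdew = 177.8954 kPa, x_2 = 0.6043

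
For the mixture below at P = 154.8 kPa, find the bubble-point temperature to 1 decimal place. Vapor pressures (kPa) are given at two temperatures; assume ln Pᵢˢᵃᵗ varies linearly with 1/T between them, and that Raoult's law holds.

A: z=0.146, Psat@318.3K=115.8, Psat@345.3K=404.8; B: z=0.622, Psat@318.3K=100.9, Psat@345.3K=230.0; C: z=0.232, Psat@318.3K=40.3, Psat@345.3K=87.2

Bubble-point temperature: ΣzᵢPᵢˢᵃᵗ(T) = P. Interpolate ln Pᵢˢᵃᵗ = aᵢ + bᵢ/T.
  T = 318.3 K: ΣzᵢPᵢˢᵃᵗ = 89.02 kPa
  T = 345.3 K: ΣzᵢPᵢˢᵃᵗ = 222.39 kPa
  T = 331.8 K: ΣzᵢPᵢˢᵃᵗ = 142.75 kPa
  T = 338.6 K: ΣzᵢPᵢˢᵃᵗ = 179.08 kPa
  T = 335.2 K: ΣzᵢPᵢˢᵃᵗ = 160.03 kPa
  T = 333.5 K: ΣzᵢPᵢˢᵃᵗ = 151.18 kPa
Interpolating between 333.5 K and 335.2 K gives T ≈ 334.2 K.

T = 334.2 K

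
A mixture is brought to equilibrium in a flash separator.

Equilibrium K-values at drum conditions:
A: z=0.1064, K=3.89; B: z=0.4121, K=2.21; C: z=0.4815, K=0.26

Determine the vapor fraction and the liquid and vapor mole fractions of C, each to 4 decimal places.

ψ = 0.3724, x_C = 0.6647, y_C = 0.1728

Newton iteration, ψ⁰ = 0.42:
  ψ = 0.4200: g = -0.04747, g' = -1.0017 → ψ = 0.3726
  ψ = 0.3726: g = -0.00021, g' = -0.9953 → ψ = 0.3724
Converged at ψ = 0.3724.
Compositions from xᵢ = zᵢ/(1+ψ(Kᵢ−1)), yᵢ = Kᵢxᵢ:
  A: x = 0.0512, y = 0.1994
  B: x = 0.2841, y = 0.6278
  C: x = 0.6647, y = 0.1728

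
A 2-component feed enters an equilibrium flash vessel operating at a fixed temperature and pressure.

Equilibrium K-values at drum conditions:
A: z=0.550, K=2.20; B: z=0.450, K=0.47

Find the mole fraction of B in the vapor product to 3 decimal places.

Rachford–Rice: g(ψ) = Σ zᵢ(Kᵢ−1)/(1+ψ(Kᵢ−1)) = 0.
g(0) = ΣzᵢKᵢ − 1 = 0.422 and g(1) = 1 − Σzᵢ/Kᵢ = -0.207, so a root lies in (0, 1).
Binary case is linear: z₁(K₁−1)(1+ψ(K₂−1)) + z₂(K₂−1)(1+ψ(K₁−1)) = 0
⇒ ψ = [z₁(K₁−1)+z₂(K₂−1)] / [−(K₁−1)(K₂−1)] = 0.4215/0.6360 = 0.663
Compositions from xᵢ = zᵢ/(1+ψ(Kᵢ−1)), yᵢ = Kᵢxᵢ:
  A: x = 0.306, y = 0.674
  B: x = 0.694, y = 0.326

y_B = 0.326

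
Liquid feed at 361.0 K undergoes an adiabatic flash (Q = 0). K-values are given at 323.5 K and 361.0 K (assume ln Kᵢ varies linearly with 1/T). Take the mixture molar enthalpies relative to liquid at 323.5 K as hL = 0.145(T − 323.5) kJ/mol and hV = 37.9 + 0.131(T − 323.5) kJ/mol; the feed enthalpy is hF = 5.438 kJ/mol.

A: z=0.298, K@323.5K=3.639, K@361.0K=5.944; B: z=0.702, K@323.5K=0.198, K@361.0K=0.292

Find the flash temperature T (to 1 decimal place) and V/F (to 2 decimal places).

T = 327.3 K, V/F = 0.13

Adiabatic flash: solve Rachford–Rice at each trial T, then check hF = ψ·hV(T) + (1−ψ)·hL(T).
  T = 323.5 K: K = (3.639, 0.198), RR gives ψ = 0.106, H_out = 4.001 kJ/mol
  T = 361.0 K: K = (5.944, 0.292), RR gives ψ = 0.279, H_out = 15.862 kJ/mol
  T = 342.2 K: K = (4.711, 0.243), RR gives ψ = 0.204, H_out = 10.406 kJ/mol
  T = 332.9 K: K = (4.158, 0.220), RR gives ψ = 0.160, H_out = 7.398 kJ/mol
  T = 328.2 K: K = (3.894, 0.209), RR gives ψ = 0.134, H_out = 5.755 kJ/mol
  T = 325.9 K: K = (3.768, 0.204), RR gives ψ = 0.121, H_out = 4.912 kJ/mol
Linear interpolation between T = 325.9 (H_out = 4.912) and T = 328.2 (H_out = 5.755) on hF = 5.438 gives T ≈ 327.3 K, at which ψ = 0.13.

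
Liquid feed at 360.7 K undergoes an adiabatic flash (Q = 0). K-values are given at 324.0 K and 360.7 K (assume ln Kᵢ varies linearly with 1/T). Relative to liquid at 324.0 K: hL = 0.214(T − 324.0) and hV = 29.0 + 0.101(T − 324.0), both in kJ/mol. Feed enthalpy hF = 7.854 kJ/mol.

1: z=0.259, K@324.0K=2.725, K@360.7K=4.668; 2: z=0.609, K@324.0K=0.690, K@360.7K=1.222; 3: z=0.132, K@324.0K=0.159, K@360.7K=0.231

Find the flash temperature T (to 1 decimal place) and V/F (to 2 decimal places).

T = 326.5 K, V/F = 0.26

Adiabatic flash: solve Rachford–Rice at each trial T, then check hF = ψ·hV(T) + (1−ψ)·hL(T).
  T = 324.0 K: K = (2.725, 0.690, 0.159), RR gives ψ = 0.196, H_out = 5.682 kJ/mol
  T = 360.7 K: K = (4.668, 1.222, 0.231), RR gives ψ = 0.904, H_out = 30.314 kJ/mol
  T = 342.4 K: K = (3.621, 0.933, 0.194), RR gives ψ = 0.625, H_out = 20.775 kJ/mol
  T = 333.2 K: K = (3.154, 0.806, 0.176), RR gives ψ = 0.416, H_out = 13.601 kJ/mol
  T = 328.6 K: K = (2.934, 0.746, 0.167), RR gives ψ = 0.306, H_out = 9.692 kJ/mol
  T = 326.3 K: K = (2.829, 0.718, 0.163), RR gives ψ = 0.251, H_out = 7.699 kJ/mol
Linear interpolation between T = 326.3 (H_out = 7.699) and T = 328.6 (H_out = 9.692) on hF = 7.854 gives T ≈ 326.5 K, at which ψ = 0.26.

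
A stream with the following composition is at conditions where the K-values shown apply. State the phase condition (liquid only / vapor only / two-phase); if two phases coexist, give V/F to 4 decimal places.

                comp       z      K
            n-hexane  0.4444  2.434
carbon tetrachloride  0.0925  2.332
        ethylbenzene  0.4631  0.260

ΣzᵢKᵢ = 1.4178; Σzᵢ/Kᵢ = 2.0034.
Both exceed 1, so a two-phase solution exists.
Let ψ = V/F and solve Σ zᵢ(Kᵢ−1)/(1+ψ(Kᵢ−1)) = 0.
Iterate (Newton) starting at ψ = 0.5:
  ψ = 0.5000: g = -0.09885, g' = -1.0080 → ψ = 0.4019
  ψ = 0.4019: g = -0.00327, g' = -0.9511 → ψ = 0.3985
Converged at ψ = 0.3985.

two-phase, V/F = 0.3985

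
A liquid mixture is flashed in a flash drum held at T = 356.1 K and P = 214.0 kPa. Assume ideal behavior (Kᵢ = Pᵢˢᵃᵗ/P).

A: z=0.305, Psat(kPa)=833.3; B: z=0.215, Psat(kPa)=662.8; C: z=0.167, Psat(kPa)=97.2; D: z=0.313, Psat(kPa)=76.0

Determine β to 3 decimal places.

Raoult's law: Kᵢ = Pᵢˢᵃᵗ/P = Pᵢˢᵃᵗ/214.0.
  K_A = 833.3/214.0 = 3.89393, K_B = 662.8/214.0 = 3.09720, K_C = 97.2/214.0 = 0.45421, K_D = 76.0/214.0 = 0.35514
Let β = V/F and solve Σ zᵢ(Kᵢ−1)/(1+β(Kᵢ−1)) = 0.
Feasibility: ΣzᵢKᵢ = 2.041, Σzᵢ/Kᵢ = 1.397 — both > 1, two phases present.
Iterate (Newton) starting at β = 0.5:
  β = 0.500: g = 0.1576, g' = -1.030 → β = 0.653
  β = 0.653: g = 0.0054, g' = -0.983 → β = 0.659
Converged at β = 0.659.

β = 0.659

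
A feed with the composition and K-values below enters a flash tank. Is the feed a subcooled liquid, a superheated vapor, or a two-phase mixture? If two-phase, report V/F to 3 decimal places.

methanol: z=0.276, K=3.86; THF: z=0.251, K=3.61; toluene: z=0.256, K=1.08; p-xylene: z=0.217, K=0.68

ΣzᵢKᵢ = 2.396; Σzᵢ/Kᵢ = 0.697.
Since Σzᵢ/Kᵢ < 1 the mixture is above its dew point — single vapor phase.

superheated vapor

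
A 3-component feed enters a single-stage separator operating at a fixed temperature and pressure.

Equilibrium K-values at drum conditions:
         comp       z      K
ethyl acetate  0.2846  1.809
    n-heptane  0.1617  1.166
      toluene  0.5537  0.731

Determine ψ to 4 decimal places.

ψ = 0.6125

Let ψ = V/F and solve Σ zᵢ(Kᵢ−1)/(1+ψ(Kᵢ−1)) = 0.
g(0) = ΣzᵢKᵢ − 1 = 0.1081 and g(1) = 1 − Σzᵢ/Kᵢ = -0.0535, so a root lies in (0, 1).
Newton iteration, ψ⁰ = 0.33:
  ψ = 0.3300: g = 0.04372, g' = -0.1683 → ψ = 0.5898
  ψ = 0.5898: g = 0.00329, g' = -0.1457 → ψ = 0.6123
  ψ = 0.6123: g = 0.00001, g' = -0.1444 → ψ = 0.6125
Converged at ψ = 0.6125.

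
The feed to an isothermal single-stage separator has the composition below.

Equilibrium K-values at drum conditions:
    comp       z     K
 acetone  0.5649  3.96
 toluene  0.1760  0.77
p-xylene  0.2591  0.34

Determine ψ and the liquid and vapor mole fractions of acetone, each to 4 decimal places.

ψ = 0.8850, x_acetone = 0.1561, y_acetone = 0.6180

Rachford–Rice: g(ψ) = Σ zᵢ(Kᵢ−1)/(1+ψ(Kᵢ−1)) = 0.
Check two-phase: ΣzᵢKᵢ = 2.4606 > 1 and Σzᵢ/Kᵢ = 1.1333 > 1, so g(0) = 1.4606 > 0 and g(1) = -0.1333 < 0.
Newton iteration, ψ⁰ = 0.43:
  ψ = 0.4300: g = 0.45201, g' = -1.1896 → ψ = 0.8100
  ψ = 0.8100: g = 0.07500, g' = -0.9639 → ψ = 0.8878
  ψ = 0.8878: g = -0.00293, g' = -1.0490 → ψ = 0.8850
Converged at ψ = 0.8850.
Compositions from xᵢ = zᵢ/(1+ψ(Kᵢ−1)), yᵢ = Kᵢxᵢ:
  acetone: x = 0.1561, y = 0.6180
  toluene: x = 0.2210, y = 0.1702
  p-xylene: x = 0.6230, y = 0.2118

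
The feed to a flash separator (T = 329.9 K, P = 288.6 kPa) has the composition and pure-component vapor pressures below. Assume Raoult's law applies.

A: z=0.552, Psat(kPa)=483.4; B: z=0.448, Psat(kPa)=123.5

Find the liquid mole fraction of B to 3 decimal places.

Raoult's law: Kᵢ = Pᵢˢᵃᵗ/P = Pᵢˢᵃᵗ/288.6.
  K_A = 483.4/288.6 = 1.67498, K_B = 123.5/288.6 = 0.42793
Material balance + equilibrium reduce to Σ zᵢ(Kᵢ−1)/(1+ψ(Kᵢ−1)) = 0.
Check two-phase: ΣzᵢKᵢ = 1.116 > 1 and Σzᵢ/Kᵢ = 1.376 > 1, so g(0) = 0.116 > 0 and g(1) = -0.376 < 0.
Newton iteration, ψ⁰ = 0.54:
  ψ = 0.540: g = -0.0978, g' = -0.442 → ψ = 0.319
  ψ = 0.319: g = -0.0068, g' = -0.390 → ψ = 0.301
Converged at ψ = 0.301.
Compositions from xᵢ = zᵢ/(1+ψ(Kᵢ−1)), yᵢ = Kᵢxᵢ:
  A: x = 0.459, y = 0.768
  B: x = 0.541, y = 0.232

x_B = 0.541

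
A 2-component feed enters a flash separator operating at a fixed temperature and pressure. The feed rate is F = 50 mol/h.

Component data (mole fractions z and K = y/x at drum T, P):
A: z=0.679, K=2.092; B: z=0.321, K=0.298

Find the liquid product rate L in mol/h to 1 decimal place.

Material balance + equilibrium reduce to Σ zᵢ(Kᵢ−1)/(1+ψ(Kᵢ−1)) = 0.
Feasibility: ΣzᵢKᵢ = 1.516, Σzᵢ/Kᵢ = 1.402 — both > 1, two phases present.
Newton–Raphson from ψ = 0.54:
  ψ = 0.540: g = 0.1035, g' = -0.731 → ψ = 0.682
  ψ = 0.682: g = -0.0071, g' = -0.848 → ψ = 0.673
Converged at ψ = 0.673.
Then V = ψ·F = 0.6733·50 = 33.7 mol/h and L = F − V = 16.3 mol/h.

L = 16.3 mol/h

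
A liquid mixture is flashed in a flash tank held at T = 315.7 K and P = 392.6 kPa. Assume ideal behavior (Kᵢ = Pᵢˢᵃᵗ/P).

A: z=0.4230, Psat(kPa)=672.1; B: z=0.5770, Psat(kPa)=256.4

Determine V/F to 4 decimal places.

V/F = 0.4088

Raoult's law: Kᵢ = Pᵢˢᵃᵗ/P = Pᵢˢᵃᵗ/392.6.
  K_A = 672.1/392.6 = 1.711921, K_B = 256.4/392.6 = 0.653082
Material balance + equilibrium reduce to Σ zᵢ(Kᵢ−1)/(1+V/F(Kᵢ−1)) = 0.
g(0) = ΣzᵢKᵢ − 1 = 0.1010 and g(1) = 1 − Σzᵢ/Kᵢ = -0.1306, so a root lies in (0, 1).
Newton iteration, V/F⁰ = 0.43:
  V/F = 0.4300: g = -0.00471, g' = -0.2216 → V/F = 0.4088
Converged at V/F = 0.4088.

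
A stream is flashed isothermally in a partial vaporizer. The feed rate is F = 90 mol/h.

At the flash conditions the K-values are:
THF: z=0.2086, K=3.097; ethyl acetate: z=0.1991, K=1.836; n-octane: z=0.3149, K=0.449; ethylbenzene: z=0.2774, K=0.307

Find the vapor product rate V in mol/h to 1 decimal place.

V = 21.5 mol/h

Let ψ = V/F and solve Σ zᵢ(Kᵢ−1)/(1+ψ(Kᵢ−1)) = 0.
g(0) = ΣzᵢKᵢ − 1 = 0.2381 and g(1) = 1 − Σzᵢ/Kᵢ = -0.7807, so a root lies in (0, 1).
Iterate (Newton) starting at ψ = 0.42:
  ψ = 0.4200: g = -0.14114, g' = -0.7625 → ψ = 0.2349
  ψ = 0.2349: g = 0.00328, g' = -0.8252 → ψ = 0.2389
Converged at ψ = 0.2389.
Then V = ψ·F = 0.2389·90 = 21.5 mol/h and L = F − V = 68.5 mol/h.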